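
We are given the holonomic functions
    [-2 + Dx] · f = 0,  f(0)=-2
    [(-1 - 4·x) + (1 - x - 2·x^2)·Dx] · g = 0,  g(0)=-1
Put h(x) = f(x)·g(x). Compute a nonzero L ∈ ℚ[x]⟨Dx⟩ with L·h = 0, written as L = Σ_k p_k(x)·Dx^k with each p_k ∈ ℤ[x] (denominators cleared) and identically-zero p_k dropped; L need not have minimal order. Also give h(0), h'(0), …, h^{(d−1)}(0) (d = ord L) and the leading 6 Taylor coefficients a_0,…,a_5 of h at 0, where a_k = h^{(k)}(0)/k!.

L = (3 + 2·x - 4·x^2) + (-1 + x + 2·x^2)·Dx  (order 1).
h: a_k = 2, 6, 14, 86/3, 58, 1738/15, …
ICs: h(0) = 2.

f: a_k = -2, -4, -4, -8/3, -4/3, -8/15, …
g: a_k = -1, -1, -3, -5, -11, -21, …
L₀ := L_f ⊗_s L_g (sym. prod.), ord ≤ 1.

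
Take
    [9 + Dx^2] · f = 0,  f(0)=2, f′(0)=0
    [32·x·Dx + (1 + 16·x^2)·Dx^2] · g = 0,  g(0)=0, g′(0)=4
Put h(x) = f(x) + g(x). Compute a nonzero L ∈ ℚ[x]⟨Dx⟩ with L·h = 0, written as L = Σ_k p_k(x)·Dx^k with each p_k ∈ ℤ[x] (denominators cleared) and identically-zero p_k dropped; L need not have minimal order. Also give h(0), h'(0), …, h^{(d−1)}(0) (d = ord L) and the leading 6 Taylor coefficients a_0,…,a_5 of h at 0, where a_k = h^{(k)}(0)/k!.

L = (-52704·x + 967680·x^3 + 663552·x^5)·Dx + (-207 + 13104·x^2 + 283392·x^4 + 331776·x^6)·Dx^2 + (-5856·x + 107520·x^3 + 73728·x^5)·Dx^3 + (-23 + 1456·x^2 + 31488·x^4 + 36864·x^6)·Dx^4  (order 4).
h: a_k = 2, 4, -9, -64/3, 27/4, 1024/5, …
ICs: h(0) = 2, h′(0) = 4, h′′(0) = -18, h′′′(0) = -128.

f: a_k = 2, 0, -9, 0, 27/4, 0, …
g: a_k = 0, 4, 0, -64/3, 0, 1024/5, …
h₀=f+g: left-lcm gives L₀, ord ≤ 4.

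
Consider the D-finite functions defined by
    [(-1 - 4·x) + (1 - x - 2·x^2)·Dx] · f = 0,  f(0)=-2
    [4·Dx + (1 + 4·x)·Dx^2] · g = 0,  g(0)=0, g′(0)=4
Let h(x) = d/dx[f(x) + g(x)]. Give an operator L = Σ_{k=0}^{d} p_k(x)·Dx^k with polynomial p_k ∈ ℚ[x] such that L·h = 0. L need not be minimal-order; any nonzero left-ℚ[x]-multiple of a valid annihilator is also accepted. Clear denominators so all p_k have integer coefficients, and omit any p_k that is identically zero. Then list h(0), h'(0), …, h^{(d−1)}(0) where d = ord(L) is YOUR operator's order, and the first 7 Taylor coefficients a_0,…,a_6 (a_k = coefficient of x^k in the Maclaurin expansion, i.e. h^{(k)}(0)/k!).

f: a_k = -2, -2, -6, -10, -22, -42, -86, …
g: a_k = 0, 4, -8, 64/3, -64, 1024/5, -2048/3, …
Weyl lclm of L_f,L_g ⇒ L₀ (ord ≤ 3).
Derive L from L₀ (diff closure).
L = (156 + 624·x + 1440·x^2 + 768·x^3 + 768·x^4) + (-1 + 160·x + 1064·x^2 + 1952·x^3 + 1600·x^4 + 1280·x^5)·Dx + (-5 - 39·x - 66·x^2 + 80·x^3 + 240·x^4 + 384·x^5 + 256·x^6)·Dx^2  (order 2).
h: a_k = 2, -28, 34, -344, 814, -4612, 15194, …
ICs: h(0) = 2, h′(0) = -28.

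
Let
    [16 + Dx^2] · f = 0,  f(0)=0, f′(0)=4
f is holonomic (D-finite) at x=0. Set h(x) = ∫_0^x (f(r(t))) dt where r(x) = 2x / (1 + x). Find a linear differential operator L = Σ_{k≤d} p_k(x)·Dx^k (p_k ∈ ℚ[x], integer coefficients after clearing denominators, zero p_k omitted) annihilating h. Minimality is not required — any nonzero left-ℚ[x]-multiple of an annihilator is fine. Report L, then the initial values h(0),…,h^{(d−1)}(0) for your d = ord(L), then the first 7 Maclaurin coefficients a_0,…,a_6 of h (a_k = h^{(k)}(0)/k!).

L = 64·Dx + (2 + 6·x + 6·x^2 + 2·x^3)·Dx^2 + (1 + 4·x + 6·x^2 + 4·x^3 + x^4)·Dx^3  (order 3).
h: a_k = 0, 0, 4, -8/3, -58/3, 248/5, -1732/45, …
ICs: h(0) = 0, h′(0) = 0, h′′(0) = 8.

f: a_k = 0, 4, 0, -32/3, 0, 128/15, 0, …
h₀=f(r): pull back L_f along r ⇒ L₀.
∫: right-multiply L₀ by Dx.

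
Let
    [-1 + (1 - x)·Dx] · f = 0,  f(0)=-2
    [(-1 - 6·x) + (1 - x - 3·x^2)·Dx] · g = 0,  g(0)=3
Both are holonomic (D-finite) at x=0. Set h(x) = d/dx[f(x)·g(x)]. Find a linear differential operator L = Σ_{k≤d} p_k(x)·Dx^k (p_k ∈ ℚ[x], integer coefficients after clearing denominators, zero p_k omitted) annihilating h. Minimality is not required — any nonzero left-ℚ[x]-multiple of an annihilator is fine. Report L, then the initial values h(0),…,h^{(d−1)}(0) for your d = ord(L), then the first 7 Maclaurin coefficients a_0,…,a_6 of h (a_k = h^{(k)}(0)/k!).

f: a_k = -2, -2, -2, -2, -2, -2, -2, …
g: a_k = 3, 3, 12, 21, 57, 120, 291, …
f·g: L₀ = L_f ⊗_s L_g, ord ≤ 1·1.
h₀' ⇒ L via d/dx closure of L₀.
L = (12 + 6·x - 12·x^2 - 96·x^3 + 108·x^4) + (-2 + 21·x^2 - 16·x^3 - 30·x^4 + 27·x^5)·Dx  (order 1).
h: a_k = -12, -72, -234, -768, -2160, -6084, -16212, …
ICs: h(0) = -12.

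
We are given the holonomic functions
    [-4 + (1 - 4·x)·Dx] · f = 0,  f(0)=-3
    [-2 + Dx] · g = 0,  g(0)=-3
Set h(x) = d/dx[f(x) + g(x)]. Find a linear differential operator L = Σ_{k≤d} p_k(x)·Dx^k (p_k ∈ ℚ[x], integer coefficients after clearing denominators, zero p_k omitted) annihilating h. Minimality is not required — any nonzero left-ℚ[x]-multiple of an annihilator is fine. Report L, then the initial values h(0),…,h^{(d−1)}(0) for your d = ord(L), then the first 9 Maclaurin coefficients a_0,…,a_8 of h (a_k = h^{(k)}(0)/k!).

L = (80 + 64·x) + (-46 - 16·x + 32·x^2)·Dx + (3 - 8·x - 16·x^2)·Dx^2  (order 2).
h: a_k = -18, -108, -588, -3080, -15364, -368648/5, -5160968/15, -165150736/105, -743178244/105, …
ICs: h(0) = -18, h′(0) = -108.

f: a_k = -3, -12, -48, -192, -768, -3072, -12288, -49152, -196608, …
g: a_k = -3, -6, -6, -4, -2, -4/5, -4/15, -8/105, -2/105, …
L₀ := lclm(L_f,L_g); ord L₀ ≤ 1+1.
Differentiate: ansatz ord ≤ ord L₀ ⇒ L.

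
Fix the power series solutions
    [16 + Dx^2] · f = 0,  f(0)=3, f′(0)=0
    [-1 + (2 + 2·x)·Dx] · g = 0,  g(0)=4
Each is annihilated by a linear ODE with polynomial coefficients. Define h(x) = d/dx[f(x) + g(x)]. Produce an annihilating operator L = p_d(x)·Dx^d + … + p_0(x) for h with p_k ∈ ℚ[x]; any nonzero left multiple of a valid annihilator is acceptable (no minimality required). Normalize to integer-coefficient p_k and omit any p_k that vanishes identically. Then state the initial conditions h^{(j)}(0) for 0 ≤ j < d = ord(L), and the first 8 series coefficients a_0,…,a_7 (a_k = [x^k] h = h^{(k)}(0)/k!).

L = (-1264 - 2048·x - 1024·x^2) + (-2144 - 6240·x - 6144·x^2 - 2048·x^3)·Dx + (-79 - 128·x - 64·x^2)·Dx^2 + (-134 - 390·x - 384·x^2 - 128·x^3)·Dx^3  (order 3).
h: a_k = 2, -49, 3/4, 1019/8, 35/64, -65851/640, 231/512, 4149259/107520, …
ICs: h(0) = 2, h′(0) = -49, h′′(0) = 3/2.

f: a_k = 3, 0, -24, 0, 32, 0, -256/15, 0, …
g: a_k = 4, 2, -1/2, 1/4, -5/32, 7/64, -21/256, 33/512, …
f+g: L₀ = lclm(L_f,L_g), ord ≤ 2+1.
h=h₀': d/dx-closure on L₀ ⇒ L.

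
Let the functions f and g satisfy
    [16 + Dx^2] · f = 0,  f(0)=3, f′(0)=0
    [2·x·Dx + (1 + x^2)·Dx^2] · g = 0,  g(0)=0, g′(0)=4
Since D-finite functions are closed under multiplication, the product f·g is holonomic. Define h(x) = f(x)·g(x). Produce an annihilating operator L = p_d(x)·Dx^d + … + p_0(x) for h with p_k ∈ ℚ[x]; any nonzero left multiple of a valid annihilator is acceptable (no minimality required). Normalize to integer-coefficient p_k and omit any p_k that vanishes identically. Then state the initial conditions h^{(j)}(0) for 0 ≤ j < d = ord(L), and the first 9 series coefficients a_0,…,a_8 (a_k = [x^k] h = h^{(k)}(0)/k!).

L = (5440 + 19136·x^2 + 25856·x^4 + 16384·x^6 + 4096·x^8) + (1152·x + 3200·x^3 + 3072·x^5 + 1024·x^7)·Dx + (612 + 2252·x^2 + 3168·x^4 + 2048·x^6 + 512·x^8)·Dx^2 + (72·x + 200·x^3 + 192·x^5 + 64·x^7)·Dx^3 + (17 + 66·x^2 + 97·x^4 + 64·x^6 + 16·x^8)·Dx^4  (order 4).
h: a_k = 0, 12, 0, -100, 0, 812/5, 0, -13844/105, 0, …
ICs: h(0) = 0, h′(0) = 12, h′′(0) = 0, h′′′(0) = -600.

f: a_k = 3, 0, -24, 0, 32, 0, -256/15, 0, 512/105, …
g: a_k = 0, 4, 0, -4/3, 0, 4/5, 0, -4/7, 0, …
h₀=f·g: eliminate ⇒ L₀, order ≤ 2·2.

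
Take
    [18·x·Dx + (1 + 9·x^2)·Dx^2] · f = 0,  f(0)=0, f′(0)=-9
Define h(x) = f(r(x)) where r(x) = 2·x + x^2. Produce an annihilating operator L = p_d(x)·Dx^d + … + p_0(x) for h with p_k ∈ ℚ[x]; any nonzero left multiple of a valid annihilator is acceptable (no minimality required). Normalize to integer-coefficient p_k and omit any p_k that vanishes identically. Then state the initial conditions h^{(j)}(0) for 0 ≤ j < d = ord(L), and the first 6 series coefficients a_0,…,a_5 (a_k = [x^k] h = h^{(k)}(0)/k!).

L = (-1 + 72·x + 144·x^2 + 108·x^3 + 27·x^4)·Dx + (1 + x + 36·x^2 + 72·x^3 + 45·x^4 + 9·x^5)·Dx^2  (order 2).
h: a_k = 0, -18, -9, 216, 324, -22518/5, …
ICs: h(0) = 0, h′(0) = -18.

f: a_k = 0, -9, 0, 27, 0, -729/5, …
h₀=f(r): pull back L_f along r ⇒ L₀.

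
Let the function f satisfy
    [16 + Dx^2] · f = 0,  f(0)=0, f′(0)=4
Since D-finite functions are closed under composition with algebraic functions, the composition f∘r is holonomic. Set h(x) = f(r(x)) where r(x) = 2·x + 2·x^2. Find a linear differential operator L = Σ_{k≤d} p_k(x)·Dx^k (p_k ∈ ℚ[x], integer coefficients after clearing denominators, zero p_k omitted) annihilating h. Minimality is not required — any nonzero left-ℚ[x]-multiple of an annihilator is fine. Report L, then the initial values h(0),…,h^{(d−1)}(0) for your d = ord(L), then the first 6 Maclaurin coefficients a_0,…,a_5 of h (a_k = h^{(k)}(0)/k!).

L = (64 + 384·x + 768·x^2 + 512·x^3) - 2·Dx + (1 + 2·x)·Dx^2  (order 2).
h: a_k = 0, 8, 8, -256/3, -256, 256/15, …
ICs: h(0) = 0, h′(0) = 8.

f: a_k = 0, 4, 0, -32/3, 0, 128/15, …
h₀=f(r): pull back L_f along r ⇒ L₀.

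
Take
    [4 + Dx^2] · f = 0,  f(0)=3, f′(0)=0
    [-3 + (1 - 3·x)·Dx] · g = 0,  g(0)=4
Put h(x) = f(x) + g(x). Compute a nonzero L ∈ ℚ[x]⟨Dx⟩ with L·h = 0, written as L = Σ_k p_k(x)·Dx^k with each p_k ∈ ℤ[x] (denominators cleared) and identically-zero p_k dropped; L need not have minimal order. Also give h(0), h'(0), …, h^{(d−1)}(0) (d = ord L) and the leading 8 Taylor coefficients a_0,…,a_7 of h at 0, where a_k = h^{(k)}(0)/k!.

L = (-348 + 144·x - 216·x^2) + (44 - 180·x + 216·x^2 - 216·x^3)·Dx + (-87 + 36·x - 54·x^2)·Dx^2 + (11 - 45·x + 54·x^2 - 54·x^3)·Dx^3  (order 3).
h: a_k = 7, 12, 30, 108, 326, 972, 43736/15, 8748, …
ICs: h(0) = 7, h′(0) = 12, h′′(0) = 60.

f: a_k = 3, 0, -6, 0, 2, 0, -4/15, 0, …
g: a_k = 4, 12, 36, 108, 324, 972, 2916, 8748, …
Weyl lclm of L_f,L_g ⇒ L₀ (ord ≤ 3).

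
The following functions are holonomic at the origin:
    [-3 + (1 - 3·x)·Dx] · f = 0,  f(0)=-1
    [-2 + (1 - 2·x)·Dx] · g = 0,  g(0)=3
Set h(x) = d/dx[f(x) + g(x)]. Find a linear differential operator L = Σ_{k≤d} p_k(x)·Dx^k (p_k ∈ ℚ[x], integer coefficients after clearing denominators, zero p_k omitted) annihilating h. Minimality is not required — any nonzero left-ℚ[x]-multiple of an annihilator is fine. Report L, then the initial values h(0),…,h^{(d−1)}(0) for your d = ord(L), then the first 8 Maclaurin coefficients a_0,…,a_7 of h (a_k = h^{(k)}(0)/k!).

L = 36 + (-15 + 36·x)·Dx + (1 - 5·x + 6·x^2)·Dx^2  (order 2).
h: a_k = 3, 6, -9, -132, -735, -3222, -12621, -46344, …
ICs: h(0) = 3, h′(0) = 6.

f: a_k = -1, -3, -9, -27, -81, -243, -729, -2187, …
g: a_k = 3, 6, 12, 24, 48, 96, 192, 384, …
Weyl lclm of L_f,L_g ⇒ L₀ (ord ≤ 2).
Differentiate: ansatz ord ≤ ord L₀ ⇒ L.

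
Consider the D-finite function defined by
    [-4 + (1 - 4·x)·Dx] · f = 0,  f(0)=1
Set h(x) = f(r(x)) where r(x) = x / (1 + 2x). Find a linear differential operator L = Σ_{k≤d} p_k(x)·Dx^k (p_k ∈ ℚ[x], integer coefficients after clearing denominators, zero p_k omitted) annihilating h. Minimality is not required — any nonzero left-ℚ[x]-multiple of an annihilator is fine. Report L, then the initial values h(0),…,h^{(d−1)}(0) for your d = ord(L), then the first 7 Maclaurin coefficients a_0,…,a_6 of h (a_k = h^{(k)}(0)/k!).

f: a_k = 1, 4, 16, 64, 256, 1024, 4096, …
L₀ from L_f via x↦r, Dx↦r'^{-1}Dx.
L = 4 + (-1 + 4·x^2)·Dx  (order 1).
h: a_k = 1, 4, 8, 16, 32, 64, 128, …
ICs: h(0) = 1.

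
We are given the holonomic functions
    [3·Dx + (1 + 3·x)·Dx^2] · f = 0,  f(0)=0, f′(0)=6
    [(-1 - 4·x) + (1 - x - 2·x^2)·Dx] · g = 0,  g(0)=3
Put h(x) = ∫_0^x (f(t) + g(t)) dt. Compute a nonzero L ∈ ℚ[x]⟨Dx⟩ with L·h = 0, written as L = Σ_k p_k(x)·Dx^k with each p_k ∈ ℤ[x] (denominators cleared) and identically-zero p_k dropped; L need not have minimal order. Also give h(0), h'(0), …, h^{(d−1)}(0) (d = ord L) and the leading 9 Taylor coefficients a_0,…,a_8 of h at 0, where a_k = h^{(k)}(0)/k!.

L = (-66 - 270·x - 576·x^2 - 336·x^3 - 288·x^4)·Dx^2 + (-4 - 96·x - 492·x^2 - 832·x^3 - 696·x^4 - 480·x^5)·Dx^3 + (3 + 19·x + 25·x^2 - 39·x^3 - 116·x^4 - 164·x^5 - 96·x^6)·Dx^4  (order 4).
h: a_k = 0, 3, 9/2, 0, 33/4, -3/2, 267/10, -114/7, 6159/56, …
ICs: h(0) = 0, h′(0) = 3, h′′(0) = 9, h′′′(0) = 0.

f: a_k = 0, 6, -9, 18, -81/2, 486/5, -243, 4374/7, -6561/4, …
g: a_k = 3, 3, 9, 15, 33, 63, 129, 255, 513, …
h₀=f+g: left-lcm gives L₀, ord ≤ 3.
Integrate: L := L₀·Dx.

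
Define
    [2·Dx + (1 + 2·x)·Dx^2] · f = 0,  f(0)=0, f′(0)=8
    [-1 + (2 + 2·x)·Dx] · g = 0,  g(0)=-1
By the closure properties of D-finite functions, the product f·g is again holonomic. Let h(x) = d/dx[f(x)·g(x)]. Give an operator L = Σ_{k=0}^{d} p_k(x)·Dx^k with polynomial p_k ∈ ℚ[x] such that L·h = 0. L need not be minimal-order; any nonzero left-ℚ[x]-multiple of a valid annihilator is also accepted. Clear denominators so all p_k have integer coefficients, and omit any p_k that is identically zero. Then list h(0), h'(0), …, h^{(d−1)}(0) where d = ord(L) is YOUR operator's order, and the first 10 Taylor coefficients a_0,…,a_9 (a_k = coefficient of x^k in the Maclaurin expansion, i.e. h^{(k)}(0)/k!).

L = (-11 - 4·x + 4·x^2) + (-28 - 36·x + 24·x^2 + 32·x^3)·Dx + (-4 - 8·x + 12·x^2 + 32·x^3 + 16·x^4)·Dx^2  (order 2).
h: a_k = -8, 8, -17, 110/3, -3709/48, 12801/80, -209709/640, 746239/1120, -38670077/28672, 702386297/258048, …
ICs: h(0) = -8, h′(0) = 8.

f: a_k = 0, 8, -8, 32/3, -16, 128/5, -128/3, 512/7, -128, 2048/9, …
g: a_k = -1, -1/2, 1/8, -1/16, 5/128, -7/256, 21/1024, -33/2048, 429/32768, -715/65536, …
Product ⇒ symmetric product L₀, ord ≤ 2.
Differentiate: ansatz ord ≤ ord L₀ ⇒ L.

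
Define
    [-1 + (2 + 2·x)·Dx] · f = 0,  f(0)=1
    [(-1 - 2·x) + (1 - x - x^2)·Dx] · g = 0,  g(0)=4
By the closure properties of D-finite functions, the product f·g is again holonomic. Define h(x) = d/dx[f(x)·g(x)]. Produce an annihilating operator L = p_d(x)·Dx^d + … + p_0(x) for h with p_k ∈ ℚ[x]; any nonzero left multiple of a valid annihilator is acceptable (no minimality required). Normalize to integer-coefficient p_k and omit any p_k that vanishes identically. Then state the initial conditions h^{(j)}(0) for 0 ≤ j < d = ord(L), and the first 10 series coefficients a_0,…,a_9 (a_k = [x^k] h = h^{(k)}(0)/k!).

f: a_k = 1, 1/2, -1/8, 1/16, -5/128, 7/256, -21/1024, 33/2048, -429/32768, 715/65536, …
g: a_k = 4, 4, 8, 12, 20, 32, 52, 84, 136, 220, …
Sym-product of L_f,L_g gives L₀ (≤ ord 1).
Derive L from L₀ (diff closure).
L = (19 + 66·x + 81·x^2 + 50·x^3 + 15·x^4) + (-6 - 10·x + 6·x^2 + 26·x^3 + 22·x^4 + 6·x^5)·Dx  (order 1).
h: a_k = 6, 19, 189/4, 803/8, 13105/64, 50661/128, 383425/512, 1416355/1024, 41276025/16384, 148366545/32768, …
ICs: h(0) = 6.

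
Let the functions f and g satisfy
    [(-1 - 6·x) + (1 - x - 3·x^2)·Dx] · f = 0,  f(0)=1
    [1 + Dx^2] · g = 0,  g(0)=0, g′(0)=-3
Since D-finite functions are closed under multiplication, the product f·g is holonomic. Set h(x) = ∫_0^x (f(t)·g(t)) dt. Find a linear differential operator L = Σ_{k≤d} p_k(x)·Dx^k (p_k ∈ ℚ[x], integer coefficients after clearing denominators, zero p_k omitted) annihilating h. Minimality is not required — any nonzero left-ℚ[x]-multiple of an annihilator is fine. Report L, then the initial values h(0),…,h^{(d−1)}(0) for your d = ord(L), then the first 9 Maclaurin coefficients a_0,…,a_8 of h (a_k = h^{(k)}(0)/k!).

L = (5 + x + 3·x^2)·Dx + (2 + 12·x)·Dx^2 + (-1 + x + 3·x^2)·Dx^3  (order 3).
h: a_k = 0, 0, -3/2, -1, -23/8, -41/10, -2201/240, -4661/280, -473087/13440, …
ICs: h(0) = 0, h′(0) = 0, h′′(0) = -3.

f: a_k = 1, 1, 4, 7, 19, 40, 97, 217, 508, …
g: a_k = 0, -3, 0, 1/2, 0, -1/40, 0, 1/1680, 0, …
h₀=f·g: eliminate ⇒ L₀, order ≤ 1·2.
h=∫₀ˣh₀: take L = L₀·Dx.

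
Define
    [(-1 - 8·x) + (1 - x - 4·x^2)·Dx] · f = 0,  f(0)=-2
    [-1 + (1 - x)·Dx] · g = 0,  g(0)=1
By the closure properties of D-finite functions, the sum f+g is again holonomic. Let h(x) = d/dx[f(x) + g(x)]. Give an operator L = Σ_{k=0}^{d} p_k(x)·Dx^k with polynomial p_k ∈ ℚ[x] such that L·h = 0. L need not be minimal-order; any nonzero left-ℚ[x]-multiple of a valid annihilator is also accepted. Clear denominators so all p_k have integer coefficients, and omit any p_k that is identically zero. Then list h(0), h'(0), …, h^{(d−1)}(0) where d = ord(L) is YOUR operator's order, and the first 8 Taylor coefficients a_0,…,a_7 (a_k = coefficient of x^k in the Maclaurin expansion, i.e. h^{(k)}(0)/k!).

L = (-6 - 96·x - 384·x^3 + 96·x^4) + (6 + 42·x - 24·x^2 + 144·x^3 - 372·x^4 + 96·x^5)·Dx + (-1 + 2·x - 9·x^2 + 24·x^3 + 28·x^4 - 60·x^5 + 16·x^6)·Dx^2  (order 2).
h: a_k = -1, -18, -51, -228, -645, -2166, -6167, -18632, …
ICs: h(0) = -1, h′(0) = -18.

f: a_k = -2, -2, -10, -18, -58, -130, -362, -882, …
g: a_k = 1, 1, 1, 1, 1, 1, 1, 1, …
h₀=f+g: left-lcm gives L₀, ord ≤ 2.
Derive L from L₀ (diff closure).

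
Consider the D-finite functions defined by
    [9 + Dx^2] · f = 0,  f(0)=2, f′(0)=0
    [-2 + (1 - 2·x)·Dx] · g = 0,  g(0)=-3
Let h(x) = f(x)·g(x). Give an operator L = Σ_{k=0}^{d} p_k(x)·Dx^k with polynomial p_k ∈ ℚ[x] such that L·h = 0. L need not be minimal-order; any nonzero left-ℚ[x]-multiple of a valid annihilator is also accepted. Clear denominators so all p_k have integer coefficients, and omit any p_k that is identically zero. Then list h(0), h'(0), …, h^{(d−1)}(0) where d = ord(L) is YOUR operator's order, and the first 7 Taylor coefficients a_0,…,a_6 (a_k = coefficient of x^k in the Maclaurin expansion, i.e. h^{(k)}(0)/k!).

L = (-9 + 18·x) + 4·Dx + (-1 + 2·x)·Dx^2  (order 2).
h: a_k = -6, -12, 3, 6, -33/4, -33/2, -1077/40, …
ICs: h(0) = -6, h′(0) = -12.

f: a_k = 2, 0, -9, 0, 27/4, 0, -81/40, …
g: a_k = -3, -6, -12, -24, -48, -96, -192, …
h₀=f·g: eliminate ⇒ L₀, order ≤ 2·1.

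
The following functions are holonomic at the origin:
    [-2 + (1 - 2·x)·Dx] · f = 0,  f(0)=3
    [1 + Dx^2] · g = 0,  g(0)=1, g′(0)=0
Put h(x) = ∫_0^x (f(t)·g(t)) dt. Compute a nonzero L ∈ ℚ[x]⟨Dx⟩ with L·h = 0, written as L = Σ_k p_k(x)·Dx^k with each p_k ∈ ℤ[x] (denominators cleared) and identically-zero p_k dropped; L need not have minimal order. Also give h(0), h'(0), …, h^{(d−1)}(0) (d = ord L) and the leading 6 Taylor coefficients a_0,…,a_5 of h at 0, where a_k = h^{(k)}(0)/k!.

f: a_k = 3, 6, 12, 24, 48, 96, …
g: a_k = 1, 0, -1/2, 0, 1/24, 0, …
h₀=f·g: eliminate ⇒ L₀, order ≤ 1·2.
Integrate: L := L₀·Dx.
L = (-1 + 2·x)·Dx + 4·Dx^2 + (-1 + 2·x)·Dx^3  (order 3).
h: a_k = 0, 3, 3, 7/2, 21/4, 337/40, …
ICs: h(0) = 0, h′(0) = 3, h′′(0) = 6.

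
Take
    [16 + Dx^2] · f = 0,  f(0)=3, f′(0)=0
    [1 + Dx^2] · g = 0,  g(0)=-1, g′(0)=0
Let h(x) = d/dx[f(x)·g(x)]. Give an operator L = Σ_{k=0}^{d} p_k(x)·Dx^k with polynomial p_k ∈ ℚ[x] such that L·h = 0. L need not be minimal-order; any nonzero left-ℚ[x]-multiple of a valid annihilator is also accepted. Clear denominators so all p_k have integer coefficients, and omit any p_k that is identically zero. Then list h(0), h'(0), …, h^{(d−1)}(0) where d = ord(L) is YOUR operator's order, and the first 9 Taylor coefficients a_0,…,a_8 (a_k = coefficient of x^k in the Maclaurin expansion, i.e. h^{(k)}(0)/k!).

f: a_k = 3, 0, -24, 0, 32, 0, -256/15, 0, 512/105, …
g: a_k = -1, 0, 1/2, 0, -1/24, 0, 1/720, 0, -1/40320, …
L₀ := L_f ⊗_s L_g (sym. prod.), ord ≤ 4.
h=h₀': d/dx-closure on L₀ ⇒ L.
L = 225 + 34·Dx^2 + Dx^4  (order 4).
h: a_k = 0, 51, 0, -353/2, 0, 8177/40, 0, -198593/1680, 0, …
ICs: h(0) = 0, h′(0) = 51, h′′(0) = 0, h′′′(0) = -1059.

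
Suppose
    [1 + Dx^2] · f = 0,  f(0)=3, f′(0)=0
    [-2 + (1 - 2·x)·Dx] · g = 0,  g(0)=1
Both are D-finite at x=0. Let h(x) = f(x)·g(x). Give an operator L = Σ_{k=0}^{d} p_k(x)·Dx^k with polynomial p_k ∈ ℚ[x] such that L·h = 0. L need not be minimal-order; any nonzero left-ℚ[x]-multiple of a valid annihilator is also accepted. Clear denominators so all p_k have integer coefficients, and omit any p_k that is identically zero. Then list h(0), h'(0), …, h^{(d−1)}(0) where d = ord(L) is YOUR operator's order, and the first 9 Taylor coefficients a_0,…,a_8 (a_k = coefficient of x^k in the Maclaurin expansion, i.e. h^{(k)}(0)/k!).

f: a_k = 3, 0, -3/2, 0, 1/8, 0, -1/240, 0, 1/13440, …
g: a_k = 1, 2, 4, 8, 16, 32, 64, 128, 256, …
Sym-product of L_f,L_g gives L₀ (≤ ord 2).
L = (-1 + 2·x) + 4·Dx + (-1 + 2·x)·Dx^2  (order 2).
h: a_k = 3, 6, 21/2, 21, 337/8, 337/4, 40439/240, 40439/120, 9058337/13440, …
ICs: h(0) = 3, h′(0) = 6.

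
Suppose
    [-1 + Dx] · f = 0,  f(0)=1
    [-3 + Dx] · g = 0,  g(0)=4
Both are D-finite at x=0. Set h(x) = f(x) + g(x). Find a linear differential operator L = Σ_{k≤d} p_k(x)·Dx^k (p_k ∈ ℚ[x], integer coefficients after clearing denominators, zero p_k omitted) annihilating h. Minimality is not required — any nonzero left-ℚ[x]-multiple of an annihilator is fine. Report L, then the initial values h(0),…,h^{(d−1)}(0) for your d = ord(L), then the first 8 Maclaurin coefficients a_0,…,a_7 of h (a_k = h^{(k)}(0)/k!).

f: a_k = 1, 1, 1/2, 1/6, 1/24, 1/120, 1/720, 1/5040, …
g: a_k = 4, 12, 18, 18, 27/2, 81/10, 81/20, 243/140, …
L₀ := lclm(L_f,L_g); ord L₀ ≤ 1+1.
L = 3 - 4·Dx + Dx^2  (order 2).
h: a_k = 5, 13, 37/2, 109/6, 325/24, 973/120, 2917/720, 8749/5040, …
ICs: h(0) = 5, h′(0) = 13.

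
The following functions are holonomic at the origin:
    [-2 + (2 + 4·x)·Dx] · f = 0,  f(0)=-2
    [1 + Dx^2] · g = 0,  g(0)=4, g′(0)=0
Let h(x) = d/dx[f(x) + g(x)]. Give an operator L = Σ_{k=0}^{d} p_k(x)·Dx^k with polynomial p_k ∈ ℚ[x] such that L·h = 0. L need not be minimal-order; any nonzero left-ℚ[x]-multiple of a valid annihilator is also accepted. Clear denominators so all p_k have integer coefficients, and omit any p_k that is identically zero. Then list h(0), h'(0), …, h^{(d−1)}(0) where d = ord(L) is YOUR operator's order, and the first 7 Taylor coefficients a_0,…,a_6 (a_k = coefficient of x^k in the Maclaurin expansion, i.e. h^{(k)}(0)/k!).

f: a_k = -2, -2, 1, -1, 5/4, -7/4, 21/8, …
g: a_k = 4, 0, -2, 0, 1/6, 0, -1/180, …
L₀ := lclm(L_f,L_g); ord L₀ ≤ 1+2.
Differentiate: ansatz ord ≤ ord L₀ ⇒ L.
L = (-4 - x - x^2) + (-1 - 3·x - 3·x^2 - 2·x^3)·Dx + (-4 - x - x^2)·Dx^2 + (-1 - 3·x - 3·x^2 - 2·x^3)·Dx^3  (order 3).
h: a_k = -2, -2, -3, 17/3, -35/4, 943/60, -231/8, …
ICs: h(0) = -2, h′(0) = -2, h′′(0) = -6.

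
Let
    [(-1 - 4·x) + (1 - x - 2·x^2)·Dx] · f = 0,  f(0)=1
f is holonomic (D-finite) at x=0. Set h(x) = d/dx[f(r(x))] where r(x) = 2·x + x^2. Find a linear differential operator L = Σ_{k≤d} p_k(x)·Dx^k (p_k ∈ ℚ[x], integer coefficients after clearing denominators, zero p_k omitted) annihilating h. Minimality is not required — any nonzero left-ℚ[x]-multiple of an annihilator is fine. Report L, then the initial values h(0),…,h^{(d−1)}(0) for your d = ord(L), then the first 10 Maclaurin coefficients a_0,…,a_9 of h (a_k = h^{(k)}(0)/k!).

L = (13 + 52·x + 186·x^2 + 160·x^3 + 40·x^4) + (-1 - 5·x + 26·x^2 + 62·x^3 + 40·x^4 + 8·x^5)·Dx  (order 1).
h: a_k = 2, 26, 156, 956, 5270, 28206, 146328, 744216, 3725154, 18416890, …
ICs: h(0) = 2.

f: a_k = 1, 1, 3, 5, 11, 21, 43, 85, 171, 341, …
f∘r: x↦r, Dx↦Dx/r' in L_f ⇒ L₀.
Derive L from L₀ (diff closure).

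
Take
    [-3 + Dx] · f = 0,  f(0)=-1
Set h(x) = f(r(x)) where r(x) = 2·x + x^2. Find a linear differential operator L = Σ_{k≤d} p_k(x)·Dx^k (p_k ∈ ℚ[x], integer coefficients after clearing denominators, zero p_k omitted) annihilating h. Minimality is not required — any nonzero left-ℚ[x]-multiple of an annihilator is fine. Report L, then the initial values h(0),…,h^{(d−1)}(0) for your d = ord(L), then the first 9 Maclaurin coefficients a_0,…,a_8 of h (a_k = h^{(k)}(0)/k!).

f: a_k = -1, -3, -9/2, -9/2, -27/8, -81/40, -81/80, -243/560, -729/4480, …
f∘r: x↦r, Dx↦Dx/r' in L_f ⇒ L₀.
L = (-6 - 6·x) + Dx  (order 1).
h: a_k = -1, -6, -21, -54, -225/2, -999/5, -3123/10, -15363/35, -157761/280, …
ICs: h(0) = -1.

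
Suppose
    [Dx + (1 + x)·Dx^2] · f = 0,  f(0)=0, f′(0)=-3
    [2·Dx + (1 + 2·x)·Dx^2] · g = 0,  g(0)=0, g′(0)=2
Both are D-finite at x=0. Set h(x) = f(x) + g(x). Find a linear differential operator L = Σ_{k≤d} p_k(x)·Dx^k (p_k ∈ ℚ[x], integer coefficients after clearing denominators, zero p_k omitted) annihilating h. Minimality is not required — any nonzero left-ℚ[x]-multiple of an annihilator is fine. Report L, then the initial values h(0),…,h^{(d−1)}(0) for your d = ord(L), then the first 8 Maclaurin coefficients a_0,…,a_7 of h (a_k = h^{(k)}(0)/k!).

f: a_k = 0, -3, 3/2, -1, 3/4, -3/5, 1/2, -3/7, …
g: a_k = 0, 2, -2, 8/3, -4, 32/5, -32/3, 128/7, …
Weyl lclm of L_f,L_g ⇒ L₀ (ord ≤ 4).
L = 4·Dx + (6 + 8·x)·Dx^2 + (1 + 3·x + 2·x^2)·Dx^3  (order 3).
h: a_k = 0, -1, -1/2, 5/3, -13/4, 29/5, -61/6, 125/7, …
ICs: h(0) = 0, h′(0) = -1, h′′(0) = -1.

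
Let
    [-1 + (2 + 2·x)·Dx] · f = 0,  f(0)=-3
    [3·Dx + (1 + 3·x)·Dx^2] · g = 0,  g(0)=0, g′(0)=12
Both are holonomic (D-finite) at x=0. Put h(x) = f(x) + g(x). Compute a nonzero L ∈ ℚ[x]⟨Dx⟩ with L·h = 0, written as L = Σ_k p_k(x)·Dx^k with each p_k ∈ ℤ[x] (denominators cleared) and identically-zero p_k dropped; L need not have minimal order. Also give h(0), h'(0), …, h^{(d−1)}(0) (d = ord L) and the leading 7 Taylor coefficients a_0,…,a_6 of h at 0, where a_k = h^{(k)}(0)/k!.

L = (27 + 9·x)·Dx + (69 + 126·x + 45·x^2)·Dx^2 + (10 + 46·x + 54·x^2 + 18·x^3)·Dx^3  (order 3).
h: a_k = -3, 21/2, -141/8, 573/16, -10353/128, 248727/1280, -497601/1024, …
ICs: h(0) = -3, h′(0) = 21/2, h′′(0) = -141/4.

f: a_k = -3, -3/2, 3/8, -3/16, 15/128, -21/256, 63/1024, …
g: a_k = 0, 12, -18, 36, -81, 972/5, -486, …
L₀ := lclm(L_f,L_g); ord L₀ ≤ 1+2.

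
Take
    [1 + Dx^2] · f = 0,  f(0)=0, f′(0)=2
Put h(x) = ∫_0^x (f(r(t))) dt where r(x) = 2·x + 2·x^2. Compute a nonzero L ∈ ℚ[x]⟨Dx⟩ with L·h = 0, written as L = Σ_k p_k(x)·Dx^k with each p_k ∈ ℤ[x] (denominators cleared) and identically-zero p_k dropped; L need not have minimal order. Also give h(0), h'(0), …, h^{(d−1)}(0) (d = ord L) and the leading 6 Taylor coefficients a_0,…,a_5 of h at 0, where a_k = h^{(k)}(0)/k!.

L = (4 + 24·x + 48·x^2 + 32·x^3)·Dx - 2·Dx^2 + (1 + 2·x)·Dx^3  (order 3).
h: a_k = 0, 0, 2, 4/3, -2/3, -8/5, …
ICs: h(0) = 0, h′(0) = 0, h′′(0) = 4.

f: a_k = 0, 2, 0, -1/3, 0, 1/60, …
h₀=f(r): pull back L_f along r ⇒ L₀.
h=∫h₀ ⇒ L = L₀·Dx.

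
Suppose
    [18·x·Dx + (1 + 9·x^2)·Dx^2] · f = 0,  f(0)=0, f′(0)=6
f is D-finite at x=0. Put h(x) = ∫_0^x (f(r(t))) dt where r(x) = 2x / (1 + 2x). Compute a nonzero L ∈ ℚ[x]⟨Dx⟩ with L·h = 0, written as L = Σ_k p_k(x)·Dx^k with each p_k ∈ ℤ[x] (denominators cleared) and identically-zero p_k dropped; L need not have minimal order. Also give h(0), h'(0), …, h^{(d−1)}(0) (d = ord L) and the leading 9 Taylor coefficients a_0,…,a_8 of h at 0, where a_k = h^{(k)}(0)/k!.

L = (4 + 80·x)·Dx^2 + (1 + 4·x + 40·x^2)·Dx^3  (order 3).
h: a_k = 0, 0, 6, -8, -24, 768/5, -128/5, -19968/7, 63744/7, …
ICs: h(0) = 0, h′(0) = 0, h′′(0) = 12.

f: a_k = 0, 6, 0, -18, 0, 486/5, 0, -4374/7, 0, …
L₀ from L_f via x↦r, Dx↦r'^{-1}Dx.
h=∫₀ˣh₀: take L = L₀·Dx.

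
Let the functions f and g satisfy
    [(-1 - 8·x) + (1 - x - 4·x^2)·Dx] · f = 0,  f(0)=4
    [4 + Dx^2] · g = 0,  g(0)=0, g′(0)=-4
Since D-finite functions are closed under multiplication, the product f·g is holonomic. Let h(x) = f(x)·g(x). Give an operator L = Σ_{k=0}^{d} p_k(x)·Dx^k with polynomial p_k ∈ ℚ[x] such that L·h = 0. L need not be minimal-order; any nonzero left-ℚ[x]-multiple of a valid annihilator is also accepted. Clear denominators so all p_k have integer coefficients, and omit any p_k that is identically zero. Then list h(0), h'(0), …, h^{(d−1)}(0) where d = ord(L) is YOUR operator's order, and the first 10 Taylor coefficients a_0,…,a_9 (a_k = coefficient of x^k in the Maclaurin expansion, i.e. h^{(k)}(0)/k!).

f: a_k = 4, 4, 20, 36, 116, 260, 724, 1764, 4660, 11716, …
g: a_k = 0, -4, 0, 8/3, 0, -8/15, 0, 16/315, 0, -8/2835, …
Product ⇒ symmetric product L₀, ord ≤ 2.
L = (4 + 4·x + 16·x^2) + (2 + 16·x)·Dx + (-1 + x + 4·x^2)·Dx^2  (order 2).
h: a_k = 0, -16, -16, -208/3, -400/3, -2064/5, -14192/15, -818096/315, -2010224/315, -47543504/2835, …
ICs: h(0) = 0, h′(0) = -16.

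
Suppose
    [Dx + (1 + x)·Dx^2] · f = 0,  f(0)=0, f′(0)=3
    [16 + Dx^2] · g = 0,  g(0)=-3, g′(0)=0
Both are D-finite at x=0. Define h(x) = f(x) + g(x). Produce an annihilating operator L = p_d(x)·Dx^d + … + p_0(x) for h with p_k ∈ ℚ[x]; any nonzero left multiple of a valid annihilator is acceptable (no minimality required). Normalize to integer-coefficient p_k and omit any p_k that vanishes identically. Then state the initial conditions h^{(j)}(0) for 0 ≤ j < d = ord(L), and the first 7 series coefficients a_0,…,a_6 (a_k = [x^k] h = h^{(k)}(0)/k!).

f: a_k = 0, 3, -3/2, 1, -3/4, 3/5, -1/2, …
g: a_k = -3, 0, 24, 0, -32, 0, 256/15, …
Weyl lclm of L_f,L_g ⇒ L₀ (ord ≤ 4).
L = (176 + 256·x + 128·x^2)·Dx + (144 + 400·x + 384·x^2 + 128·x^3)·Dx^2 + (11 + 16·x + 8·x^2)·Dx^3 + (9 + 25·x + 24·x^2 + 8·x^3)·Dx^4  (order 4).
h: a_k = -3, 3, 45/2, 1, -131/4, 3/5, 497/30, …
ICs: h(0) = -3, h′(0) = 3, h′′(0) = 45, h′′′(0) = 6.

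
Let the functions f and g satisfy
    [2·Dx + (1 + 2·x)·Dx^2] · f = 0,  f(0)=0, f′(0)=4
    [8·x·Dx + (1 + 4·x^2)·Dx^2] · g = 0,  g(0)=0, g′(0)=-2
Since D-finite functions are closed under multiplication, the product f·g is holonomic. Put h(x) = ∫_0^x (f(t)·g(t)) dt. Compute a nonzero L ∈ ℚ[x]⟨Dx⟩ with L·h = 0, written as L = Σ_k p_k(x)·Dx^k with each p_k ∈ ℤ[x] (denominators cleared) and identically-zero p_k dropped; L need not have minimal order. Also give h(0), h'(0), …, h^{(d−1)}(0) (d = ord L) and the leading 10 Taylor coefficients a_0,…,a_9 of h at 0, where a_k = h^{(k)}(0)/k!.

f: a_k = 0, 4, -4, 16/3, -8, 64/5, -64/3, 256/7, -64, 1024/9, …
g: a_k = 0, -2, 0, 8/3, 0, -32/5, 0, 128/7, 0, -512/9, …
Product ⇒ symmetric product L₀, ord ≤ 4.
∫: right-multiply L₀ by Dx.
L = (192 + 704·x + 2560·x^2 + 9984·x^3 + 15360·x^4 + 13312·x^5 + 4096·x^7)·Dx^2 + (72 + 992·x + 4928·x^2 + 15488·x^3 + 34816·x^4 + 47616·x^5 + 35840·x^6 + 6144·x^7 + 14336·x^8)·Dx^3 + (24 + 256·x + 1536·x^2 + 4992·x^3 + 11520·x^4 + 19968·x^5 + 24576·x^6 + 18432·x^7 + 6144·x^8 + 8192·x^9)·Dx^4 + (5 + 36·x + 148·x^2 + 448·x^3 + 1056·x^4 + 1920·x^5 + 2688·x^6 + 3072·x^7 + 2304·x^8 + 1024·x^9 + 1024·x^10)·Dx^5  (order 5).
h: a_k = 0, 0, 0, -8/3, 2, 0, 8/9, -1664/315, 88/15, 0, …
ICs: h(0) = 0, h′(0) = 0, h′′(0) = 0, h′′′(0) = -16, h′′′′(0) = 48.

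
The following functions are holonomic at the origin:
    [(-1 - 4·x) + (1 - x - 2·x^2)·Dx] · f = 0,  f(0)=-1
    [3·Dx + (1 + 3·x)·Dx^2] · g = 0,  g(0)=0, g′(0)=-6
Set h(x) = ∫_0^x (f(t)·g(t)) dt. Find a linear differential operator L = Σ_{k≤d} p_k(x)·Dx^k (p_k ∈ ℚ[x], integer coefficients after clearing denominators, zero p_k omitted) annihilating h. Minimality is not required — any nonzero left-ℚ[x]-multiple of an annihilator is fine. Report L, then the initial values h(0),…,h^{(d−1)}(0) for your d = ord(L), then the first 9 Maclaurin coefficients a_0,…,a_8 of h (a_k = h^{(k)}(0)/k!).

f: a_k = -1, -1, -3, -5, -11, -21, -43, -85, -171, …
g: a_k = 0, -6, 9, -18, 81/2, -486/5, 243, -4374/7, 6561/4, …
L₀ := L_f ⊗_s L_g (sym. prod.), ord ≤ 2.
Integrate: L := L₀·Dx.
L = (7 + 24·x)·Dx + (-1 + 17·x + 30·x^2)·Dx^2 + (-1 - 2·x + 5·x^2 + 6·x^3)·Dx^3  (order 3).
h: a_k = 0, 0, 3, -1, 27/4, -39/10, 439/20, -1503/70, 51657/560, …
ICs: h(0) = 0, h′(0) = 0, h′′(0) = 6.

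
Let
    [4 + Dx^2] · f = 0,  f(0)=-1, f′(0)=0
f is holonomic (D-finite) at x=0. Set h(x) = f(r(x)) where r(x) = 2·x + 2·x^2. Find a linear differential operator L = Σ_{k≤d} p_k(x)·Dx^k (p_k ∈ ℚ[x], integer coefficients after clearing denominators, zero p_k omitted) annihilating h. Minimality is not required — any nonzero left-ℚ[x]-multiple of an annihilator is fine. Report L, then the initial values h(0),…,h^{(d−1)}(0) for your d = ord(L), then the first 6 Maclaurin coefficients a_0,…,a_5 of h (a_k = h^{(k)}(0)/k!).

L = (16 + 96·x + 192·x^2 + 128·x^3) - 2·Dx + (1 + 2·x)·Dx^2  (order 2).
h: a_k = -1, 0, 8, 16, -8/3, -128/3, …
ICs: h(0) = -1, h′(0) = 0.

f: a_k = -1, 0, 2, 0, -2/3, 0, …
f∘r: x↦r, Dx↦Dx/r' in L_f ⇒ L₀.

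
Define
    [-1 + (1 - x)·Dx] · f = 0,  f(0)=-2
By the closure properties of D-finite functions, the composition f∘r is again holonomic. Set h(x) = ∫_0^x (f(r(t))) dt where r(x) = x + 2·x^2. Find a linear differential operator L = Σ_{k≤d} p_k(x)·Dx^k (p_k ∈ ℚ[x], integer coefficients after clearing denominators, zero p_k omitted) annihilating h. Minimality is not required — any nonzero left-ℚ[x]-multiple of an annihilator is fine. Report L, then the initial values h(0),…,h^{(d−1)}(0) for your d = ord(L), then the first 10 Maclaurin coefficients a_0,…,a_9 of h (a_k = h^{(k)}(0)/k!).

f: a_k = -2, -2, -2, -2, -2, -2, -2, -2, -2, -2, …
f∘r: x↦r, Dx↦Dx/r' in L_f ⇒ L₀.
∫: right-multiply L₀ by Dx.
L = (1 + 4·x)·Dx + (-1 + x + 2·x^2)·Dx^2  (order 2).
h: a_k = 0, -2, -1, -2, -5/2, -22/5, -7, -86/7, -85/4, -38, …
ICs: h(0) = 0, h′(0) = -2.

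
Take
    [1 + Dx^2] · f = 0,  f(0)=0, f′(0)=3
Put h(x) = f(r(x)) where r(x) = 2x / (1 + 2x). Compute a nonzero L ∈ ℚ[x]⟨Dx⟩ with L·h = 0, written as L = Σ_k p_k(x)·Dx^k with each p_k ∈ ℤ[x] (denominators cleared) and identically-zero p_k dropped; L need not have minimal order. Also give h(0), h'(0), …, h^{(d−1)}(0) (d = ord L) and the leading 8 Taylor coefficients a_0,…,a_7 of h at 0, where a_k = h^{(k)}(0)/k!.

L = 4 + (4 + 24·x + 48·x^2 + 32·x^3)·Dx + (1 + 8·x + 24·x^2 + 32·x^3 + 16·x^4)·Dx^2  (order 2).
h: a_k = 0, 6, -12, 20, -24, 4/5, 120, -55448/105, …
ICs: h(0) = 0, h′(0) = 6.

f: a_k = 0, 3, 0, -1/2, 0, 1/40, 0, -1/1680, …
f∘r: x↦r, Dx↦Dx/r' in L_f ⇒ L₀.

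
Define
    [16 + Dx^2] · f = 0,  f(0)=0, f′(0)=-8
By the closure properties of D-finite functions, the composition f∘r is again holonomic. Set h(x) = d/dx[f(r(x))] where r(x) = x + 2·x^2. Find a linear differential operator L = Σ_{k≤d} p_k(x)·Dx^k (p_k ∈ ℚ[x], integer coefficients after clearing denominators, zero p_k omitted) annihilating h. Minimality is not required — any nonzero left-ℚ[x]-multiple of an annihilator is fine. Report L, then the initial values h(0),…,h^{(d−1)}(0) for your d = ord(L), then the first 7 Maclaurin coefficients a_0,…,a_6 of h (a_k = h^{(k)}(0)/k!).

L = (64 + 256·x + 1536·x^2 + 4096·x^3 + 4096·x^4) + (-12 - 48·x)·Dx + (1 + 8·x + 16·x^2)·Dx^2  (order 2).
h: a_k = -8, -32, 64, 512, 3584/3, 0, -212992/45, …
ICs: h(0) = -8, h′(0) = -32.

f: a_k = 0, -8, 0, 64/3, 0, -256/15, 0, …
f∘r: x↦r, Dx↦Dx/r' in L_f ⇒ L₀.
Differentiate: ansatz ord ≤ ord L₀ ⇒ L.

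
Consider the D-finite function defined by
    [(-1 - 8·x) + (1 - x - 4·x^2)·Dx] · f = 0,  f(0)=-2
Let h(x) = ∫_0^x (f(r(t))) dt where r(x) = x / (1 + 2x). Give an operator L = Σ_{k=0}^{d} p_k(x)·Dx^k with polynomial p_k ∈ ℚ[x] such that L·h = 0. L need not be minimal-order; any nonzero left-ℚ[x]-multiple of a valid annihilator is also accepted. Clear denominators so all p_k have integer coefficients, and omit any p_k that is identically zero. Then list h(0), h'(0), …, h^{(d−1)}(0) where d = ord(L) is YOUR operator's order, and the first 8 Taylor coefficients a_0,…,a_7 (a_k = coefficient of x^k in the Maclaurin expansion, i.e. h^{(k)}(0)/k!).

L = (1 + 10·x)·Dx + (-1 - 5·x - 4·x^2 + 4·x^3)·Dx^2  (order 2).
h: a_k = 0, -2, -1, -2, 7/2, -54/5, 95/3, -678/7, …
ICs: h(0) = 0, h′(0) = -2.

f: a_k = -2, -2, -10, -18, -58, -130, -362, -882, …
f∘r: x↦r, Dx↦Dx/r' in L_f ⇒ L₀.
h=∫h₀ ⇒ L = L₀·Dx.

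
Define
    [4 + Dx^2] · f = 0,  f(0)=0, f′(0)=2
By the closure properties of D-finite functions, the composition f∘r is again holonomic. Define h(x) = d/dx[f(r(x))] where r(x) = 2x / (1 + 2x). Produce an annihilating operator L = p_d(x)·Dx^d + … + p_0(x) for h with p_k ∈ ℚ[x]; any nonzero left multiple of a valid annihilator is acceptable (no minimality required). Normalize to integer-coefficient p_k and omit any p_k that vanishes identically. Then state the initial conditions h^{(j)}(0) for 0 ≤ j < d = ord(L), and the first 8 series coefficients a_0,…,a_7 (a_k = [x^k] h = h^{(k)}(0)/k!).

L = (40 + 96·x + 96·x^2) + (12 + 72·x + 144·x^2 + 96·x^3)·Dx + (1 + 8·x + 24·x^2 + 32·x^3 + 16·x^4)·Dx^2  (order 2).
h: a_k = 4, -16, 16, 128, -2752/3, 3840, -565504/45, 1552384/45, …
ICs: h(0) = 4, h′(0) = -16.

f: a_k = 0, 2, 0, -4/3, 0, 4/15, 0, -8/315, …
h₀=f(r): pull back L_f along r ⇒ L₀.
Derive L from L₀ (diff closure).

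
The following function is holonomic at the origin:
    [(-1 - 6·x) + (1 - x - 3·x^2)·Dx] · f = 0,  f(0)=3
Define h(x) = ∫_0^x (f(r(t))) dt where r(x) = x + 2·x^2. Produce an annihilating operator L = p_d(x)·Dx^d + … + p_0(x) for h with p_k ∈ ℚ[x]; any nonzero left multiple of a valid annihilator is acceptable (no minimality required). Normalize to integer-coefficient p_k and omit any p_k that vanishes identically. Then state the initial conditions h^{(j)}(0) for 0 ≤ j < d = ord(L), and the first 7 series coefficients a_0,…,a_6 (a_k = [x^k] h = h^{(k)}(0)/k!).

f: a_k = 3, 3, 12, 21, 57, 120, 291, …
Substitute x→r, Dx→(1/r')Dx; clear ⇒ L₀.
h=∫₀ˣh₀: take L = L₀·Dx.
L = (1 + 10·x + 36·x^2 + 48·x^3)·Dx + (-1 + x + 5·x^2 + 12·x^3 + 12·x^4)·Dx^2  (order 2).
h: a_k = 0, 3, 3/2, 6, 69/4, 231/5, 138, …
ICs: h(0) = 0, h′(0) = 3.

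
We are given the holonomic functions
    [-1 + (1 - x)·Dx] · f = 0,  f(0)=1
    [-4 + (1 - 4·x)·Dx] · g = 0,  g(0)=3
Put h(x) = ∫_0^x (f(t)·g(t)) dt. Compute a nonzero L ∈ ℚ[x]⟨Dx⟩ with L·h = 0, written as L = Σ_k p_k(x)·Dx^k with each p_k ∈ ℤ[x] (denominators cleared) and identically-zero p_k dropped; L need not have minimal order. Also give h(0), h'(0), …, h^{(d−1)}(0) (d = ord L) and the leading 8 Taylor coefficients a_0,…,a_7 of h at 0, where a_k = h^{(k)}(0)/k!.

L = (-5 + 8·x)·Dx + (1 - 5·x + 4·x^2)·Dx^2  (order 2).
h: a_k = 0, 3, 15/2, 21, 255/4, 1023/5, 1365/2, 16383/7, …
ICs: h(0) = 0, h′(0) = 3.

f: a_k = 1, 1, 1, 1, 1, 1, 1, 1, …
g: a_k = 3, 12, 48, 192, 768, 3072, 12288, 49152, …
f·g: L₀ = L_f ⊗_s L_g, ord ≤ 1·1.
h=∫h₀ ⇒ L = L₀·Dx.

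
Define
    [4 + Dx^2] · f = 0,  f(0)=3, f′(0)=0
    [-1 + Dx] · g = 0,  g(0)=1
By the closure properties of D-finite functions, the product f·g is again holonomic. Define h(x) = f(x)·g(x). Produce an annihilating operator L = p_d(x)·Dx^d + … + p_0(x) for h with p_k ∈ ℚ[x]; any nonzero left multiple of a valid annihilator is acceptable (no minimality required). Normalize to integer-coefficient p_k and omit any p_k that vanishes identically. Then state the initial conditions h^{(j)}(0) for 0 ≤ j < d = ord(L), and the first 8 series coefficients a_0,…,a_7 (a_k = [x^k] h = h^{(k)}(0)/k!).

L = 5 - 2·Dx + Dx^2  (order 2).
h: a_k = 3, 3, -9/2, -11/2, -7/8, 41/40, 39/80, 29/1680, …
ICs: h(0) = 3, h′(0) = 3.

f: a_k = 3, 0, -6, 0, 2, 0, -4/15, 0, …
g: a_k = 1, 1, 1/2, 1/6, 1/24, 1/120, 1/720, 1/5040, …
L₀ := L_f ⊗_s L_g (sym. prod.), ord ≤ 2.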